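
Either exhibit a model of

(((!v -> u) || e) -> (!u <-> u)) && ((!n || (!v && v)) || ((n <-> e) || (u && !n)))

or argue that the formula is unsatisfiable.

e=F, n=F, v=F, u=F

  ((!v -> u) || e) -> (!u <-> u) = True
    (!v -> u) || e = False
      !v -> u = False
        !v = True
    !u <-> u = False
      !u = True
  (!n || (!v && v)) || ((n <-> e) || (u && !n)) = True
    !n || (!v && v) = True
      !n = True
      !v && v = False
        !v = True
    (n <-> e) || (u && !n) = True
      n <-> e = True
      u && !n = False
        !n = True
Both conjuncts True, so the formula holds.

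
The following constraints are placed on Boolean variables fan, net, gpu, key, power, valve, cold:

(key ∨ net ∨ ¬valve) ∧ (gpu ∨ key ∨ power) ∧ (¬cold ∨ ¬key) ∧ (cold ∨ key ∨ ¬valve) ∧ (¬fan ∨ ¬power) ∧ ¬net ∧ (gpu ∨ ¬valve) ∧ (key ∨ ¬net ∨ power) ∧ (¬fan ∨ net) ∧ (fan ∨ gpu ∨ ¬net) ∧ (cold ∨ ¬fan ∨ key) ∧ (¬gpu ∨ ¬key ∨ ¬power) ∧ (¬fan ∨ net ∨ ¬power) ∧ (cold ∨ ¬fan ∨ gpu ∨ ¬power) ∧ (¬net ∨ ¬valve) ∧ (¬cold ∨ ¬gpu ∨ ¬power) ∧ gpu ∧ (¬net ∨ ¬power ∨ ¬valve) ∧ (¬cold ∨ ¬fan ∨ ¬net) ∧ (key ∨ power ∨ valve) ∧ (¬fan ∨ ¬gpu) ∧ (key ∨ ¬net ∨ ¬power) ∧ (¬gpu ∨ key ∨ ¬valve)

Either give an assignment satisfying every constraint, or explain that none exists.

fan = False, net = False, gpu = True, key = True, power = False, valve = False, cold = False

Unit clause (¬net) forces net = False.
In (¬fan ∨ net) only ¬fan is left, so fan = False.
Unit clause (gpu) forces gpu = True.
Set key = True.
  then (¬cold ∨ ¬key) forces cold = False.
  then (¬gpu ∨ ¬key ∨ ¬power) forces power = False.
Set valve = False.
All clauses satisfied.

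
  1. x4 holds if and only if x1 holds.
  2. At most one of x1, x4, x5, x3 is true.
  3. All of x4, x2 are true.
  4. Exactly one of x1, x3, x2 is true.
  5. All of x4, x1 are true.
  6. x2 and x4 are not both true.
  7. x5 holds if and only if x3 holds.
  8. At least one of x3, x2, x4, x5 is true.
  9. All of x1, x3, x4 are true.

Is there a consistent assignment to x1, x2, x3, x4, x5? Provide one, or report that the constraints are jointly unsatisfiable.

Case x2 = True:
  (3) forces x4 = True.
  Constraint (6) is violated (x2=T, x4=T) — contradiction.
Case x2 = False:
  Constraint (3) is violated (x2=F) — contradiction.
Both cases fail — unsatisfiable.

The formula is unsatisfiable.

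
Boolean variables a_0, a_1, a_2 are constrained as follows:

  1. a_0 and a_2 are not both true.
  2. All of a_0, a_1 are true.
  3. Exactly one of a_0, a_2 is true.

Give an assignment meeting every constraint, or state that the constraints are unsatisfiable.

a_0: True; a_1: True; a_2: False

  (1) a_0=T, a_2=F — not both ✓
  (2) {a_0, a_1}: all 2 true ✓
  (3) {a_0, a_2}: 1 true — exactly one ✓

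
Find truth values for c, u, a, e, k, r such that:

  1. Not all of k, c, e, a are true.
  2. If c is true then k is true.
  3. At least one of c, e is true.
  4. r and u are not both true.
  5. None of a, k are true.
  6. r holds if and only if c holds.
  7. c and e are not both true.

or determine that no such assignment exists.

c = False, u = False, a = False, e = True, k = False, r = False

  (1) {k, c, e, a}: 1/4 true — not all ✓
  (2) c=F ⇒ k: vacuous ✓
  (3) {c, e}: 1 true — at least one ✓
  (4) r=F, u=F — not both ✓
  (5) {a, k}: 0 true — none ✓
  (6) r=F, c=F — same ✓
  (7) c=F, e=T — not both ✓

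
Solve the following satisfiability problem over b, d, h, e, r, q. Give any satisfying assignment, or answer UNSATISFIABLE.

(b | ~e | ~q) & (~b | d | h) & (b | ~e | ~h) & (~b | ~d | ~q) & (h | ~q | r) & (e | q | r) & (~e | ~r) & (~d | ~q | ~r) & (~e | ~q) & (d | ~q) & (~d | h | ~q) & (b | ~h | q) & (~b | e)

Set b = False.
Set d = True.
Set h = False.
  then (~d | h | ~q) forces q = False.
Set e = True.
  then (~e | ~r) forces r = False.
All clauses satisfied.

b = False; d = True; h = False; e = True; r = False; q = False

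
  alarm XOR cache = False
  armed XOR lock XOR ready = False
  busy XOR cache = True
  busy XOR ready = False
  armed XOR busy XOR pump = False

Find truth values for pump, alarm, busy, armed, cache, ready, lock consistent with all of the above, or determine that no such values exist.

pump=T, alarm=T, busy=F, armed=T, cache=T, ready=F, lock=T

alarm XOR cache = T XOR T = False ✓
armed XOR lock XOR ready = T XOR T XOR F = False ✓
busy XOR cache = F XOR T = True ✓
busy XOR ready = F XOR F = False ✓
armed XOR busy XOR pump = T XOR F XOR T = False ✓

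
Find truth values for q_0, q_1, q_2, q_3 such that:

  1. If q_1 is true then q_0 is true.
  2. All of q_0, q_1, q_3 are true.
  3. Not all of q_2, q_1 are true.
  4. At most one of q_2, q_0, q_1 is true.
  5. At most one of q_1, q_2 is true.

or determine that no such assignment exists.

Case q_0 = True:
  (2) forces q_1 = True.
  Constraint (4) is violated (q_0=T, q_1=T) — contradiction.
Case q_0 = False:
  Constraint (2) is violated (q_0=F) — contradiction.
Both cases fail — unsatisfiable.

Unsatisfiable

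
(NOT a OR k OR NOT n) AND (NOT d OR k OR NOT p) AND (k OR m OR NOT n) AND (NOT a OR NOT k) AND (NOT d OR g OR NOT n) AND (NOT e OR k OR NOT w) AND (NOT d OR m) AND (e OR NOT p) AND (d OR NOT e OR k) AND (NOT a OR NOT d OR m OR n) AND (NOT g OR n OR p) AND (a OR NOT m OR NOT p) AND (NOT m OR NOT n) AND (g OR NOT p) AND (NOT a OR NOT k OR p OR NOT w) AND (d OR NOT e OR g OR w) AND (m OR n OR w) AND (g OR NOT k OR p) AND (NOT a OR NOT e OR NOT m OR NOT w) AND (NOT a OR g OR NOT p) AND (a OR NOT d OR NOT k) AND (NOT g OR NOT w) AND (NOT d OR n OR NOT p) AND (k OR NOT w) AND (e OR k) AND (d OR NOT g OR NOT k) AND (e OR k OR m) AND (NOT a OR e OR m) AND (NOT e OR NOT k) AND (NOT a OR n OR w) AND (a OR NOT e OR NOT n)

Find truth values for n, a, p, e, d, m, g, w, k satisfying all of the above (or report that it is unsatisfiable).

Set n = False.
Try a = True:
  (NOT a OR NOT k) forces k = False.
  (k OR NOT w) forces w = False.
  clause (NOT a OR n OR w) is falsified — backtrack.
So a = False.
Set p = False.
  then (NOT g OR n OR p) forces g = False.
  then (g OR NOT k OR p) forces k = False.
  then (k OR NOT w) forces w = False.
  then (e OR k) forces e = True.
  then (d OR NOT e OR k) forces d = True.
  then (m OR n OR w) forces m = True.
All clauses satisfied.

n = False; a = False; p = False; e = True; d = True; m = True; g = False; w = False; k = False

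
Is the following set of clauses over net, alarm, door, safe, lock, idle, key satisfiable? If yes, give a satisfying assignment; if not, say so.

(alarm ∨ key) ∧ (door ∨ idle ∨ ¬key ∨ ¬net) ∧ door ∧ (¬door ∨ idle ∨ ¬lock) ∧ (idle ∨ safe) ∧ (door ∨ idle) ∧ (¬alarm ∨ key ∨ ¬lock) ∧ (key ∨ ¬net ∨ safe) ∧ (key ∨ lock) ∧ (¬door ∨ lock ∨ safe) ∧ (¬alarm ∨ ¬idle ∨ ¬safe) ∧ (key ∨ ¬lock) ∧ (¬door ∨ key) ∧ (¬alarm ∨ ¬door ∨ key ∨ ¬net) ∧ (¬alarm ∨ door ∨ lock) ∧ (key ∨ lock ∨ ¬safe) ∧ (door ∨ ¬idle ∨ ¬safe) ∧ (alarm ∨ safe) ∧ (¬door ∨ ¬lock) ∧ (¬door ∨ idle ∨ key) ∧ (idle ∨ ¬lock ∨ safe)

net = False, alarm = False, door = True, safe = True, lock = False, idle = False, key = True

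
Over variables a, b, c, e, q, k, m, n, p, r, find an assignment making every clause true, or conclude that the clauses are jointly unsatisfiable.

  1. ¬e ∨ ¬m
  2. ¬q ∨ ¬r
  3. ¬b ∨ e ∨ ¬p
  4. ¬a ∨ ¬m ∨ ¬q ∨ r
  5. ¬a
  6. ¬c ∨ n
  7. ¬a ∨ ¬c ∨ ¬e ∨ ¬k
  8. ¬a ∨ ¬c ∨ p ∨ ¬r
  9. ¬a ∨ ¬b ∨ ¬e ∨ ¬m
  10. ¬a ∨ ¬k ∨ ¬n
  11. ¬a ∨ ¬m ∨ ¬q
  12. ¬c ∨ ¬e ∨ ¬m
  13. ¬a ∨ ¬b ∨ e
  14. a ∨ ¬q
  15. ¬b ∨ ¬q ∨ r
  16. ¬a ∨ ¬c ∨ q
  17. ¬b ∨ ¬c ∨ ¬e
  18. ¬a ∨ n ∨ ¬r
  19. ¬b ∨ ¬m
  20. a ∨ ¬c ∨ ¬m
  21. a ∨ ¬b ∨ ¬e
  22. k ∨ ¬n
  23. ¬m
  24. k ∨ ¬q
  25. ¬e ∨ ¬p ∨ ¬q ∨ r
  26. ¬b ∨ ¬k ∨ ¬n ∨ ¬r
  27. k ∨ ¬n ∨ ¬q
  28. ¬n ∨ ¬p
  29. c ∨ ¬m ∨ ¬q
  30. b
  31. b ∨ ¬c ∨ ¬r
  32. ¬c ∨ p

a=F; b=T; c=F; e=F; q=F; k=F; m=F; n=F; p=F; r=F

Unit clause (¬a) forces a = False.
In (a ∨ ¬q) only ¬q is left, so q = False.
Unit clause (¬m) forces m = False.
Unit clause (b) forces b = True.
In (a ∨ ¬b ∨ ¬e) only ¬e is left, so e = False.
In (¬b ∨ e ∨ ¬p) only ¬p is left, so p = False.
In (¬c ∨ p) only ¬c is left, so c = False.
Set k = False.
  then (k ∨ ¬n) forces n = False.
Set r = False.
All clauses satisfied.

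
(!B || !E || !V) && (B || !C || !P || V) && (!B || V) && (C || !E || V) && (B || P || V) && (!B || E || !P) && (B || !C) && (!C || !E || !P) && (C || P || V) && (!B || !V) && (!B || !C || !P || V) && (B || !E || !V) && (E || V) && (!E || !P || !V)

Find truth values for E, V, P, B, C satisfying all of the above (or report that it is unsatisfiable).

Set E = False.
  then (E || V) forces V = True.
  then (!B || !V) forces B = False.
  then (B || !C) forces C = False.
Set P = False.
All clauses satisfied.

E=F, V=T, P=F, B=F, C=F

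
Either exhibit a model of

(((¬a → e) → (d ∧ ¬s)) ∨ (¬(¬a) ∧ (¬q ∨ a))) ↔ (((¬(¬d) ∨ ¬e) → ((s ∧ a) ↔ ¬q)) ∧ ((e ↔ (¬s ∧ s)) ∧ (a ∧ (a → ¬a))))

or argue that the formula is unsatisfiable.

q=F, a=F, d=F, s=T, e=T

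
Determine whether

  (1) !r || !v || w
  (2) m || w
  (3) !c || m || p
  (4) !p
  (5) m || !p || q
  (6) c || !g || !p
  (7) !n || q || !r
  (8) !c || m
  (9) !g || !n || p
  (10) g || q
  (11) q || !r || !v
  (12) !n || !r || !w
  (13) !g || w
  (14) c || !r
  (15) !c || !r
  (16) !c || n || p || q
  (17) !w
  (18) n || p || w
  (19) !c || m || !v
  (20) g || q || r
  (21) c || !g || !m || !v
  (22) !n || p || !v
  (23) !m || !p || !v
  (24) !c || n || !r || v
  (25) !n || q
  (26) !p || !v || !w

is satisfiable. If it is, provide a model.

Unit clause (!p) forces p = False.
Unit clause (!w) forces w = False.
In (n || p || w) only n is left, so n = True.
In (!n || p || !v) only !v is left, so v = False.
In (!n || q) only q is left, so q = True.
In (m || w) only m is left, so m = True.
In (!g || !n || p) only !g is left, so g = False.
Try r = True:
  (c || !r) forces c = True.
  clause (!c || !r) is falsified — backtrack.
So r = False.
Set c = True.
All clauses satisfied.

g = False; r = False; n = True; p = False; w = False; q = True; m = True; v = False; c = True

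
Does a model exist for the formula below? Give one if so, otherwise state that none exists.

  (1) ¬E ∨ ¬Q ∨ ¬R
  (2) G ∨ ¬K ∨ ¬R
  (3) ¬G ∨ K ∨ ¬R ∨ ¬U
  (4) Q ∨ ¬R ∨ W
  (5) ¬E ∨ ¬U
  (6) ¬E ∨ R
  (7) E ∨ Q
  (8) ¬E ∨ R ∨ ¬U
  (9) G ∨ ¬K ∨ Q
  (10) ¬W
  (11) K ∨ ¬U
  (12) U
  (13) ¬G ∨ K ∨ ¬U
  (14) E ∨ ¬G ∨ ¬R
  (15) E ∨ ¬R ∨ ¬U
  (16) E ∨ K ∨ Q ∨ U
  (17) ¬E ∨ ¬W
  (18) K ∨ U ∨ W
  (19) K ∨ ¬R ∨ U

U = True, K = True, G = True, E = False, W = False, R = False, Q = True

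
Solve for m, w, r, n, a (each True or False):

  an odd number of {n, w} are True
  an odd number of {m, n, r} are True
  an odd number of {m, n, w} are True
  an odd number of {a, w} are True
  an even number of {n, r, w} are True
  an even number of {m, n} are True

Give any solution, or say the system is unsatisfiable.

m = False; w = True; r = True; n = False; a = False

{n, w}: 1 true → odd ✓
{m, n, r}: 1 true → odd ✓
{m, n, w}: 1 true → odd ✓
{a, w}: 1 true → odd ✓
{n, r, w}: 2 true → even ✓
{m, n}: 0 true → even ✓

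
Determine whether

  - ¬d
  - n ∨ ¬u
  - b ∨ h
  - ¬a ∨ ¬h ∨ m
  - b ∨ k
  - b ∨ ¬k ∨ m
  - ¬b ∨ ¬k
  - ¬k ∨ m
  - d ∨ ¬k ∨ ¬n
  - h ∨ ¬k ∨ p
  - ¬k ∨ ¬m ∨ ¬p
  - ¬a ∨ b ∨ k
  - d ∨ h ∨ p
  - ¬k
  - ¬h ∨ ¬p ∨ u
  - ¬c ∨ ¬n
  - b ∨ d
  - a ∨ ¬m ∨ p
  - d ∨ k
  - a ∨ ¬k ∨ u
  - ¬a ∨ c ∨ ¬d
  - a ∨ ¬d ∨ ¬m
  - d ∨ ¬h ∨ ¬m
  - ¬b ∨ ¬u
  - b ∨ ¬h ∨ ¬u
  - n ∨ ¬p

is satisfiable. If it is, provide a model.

Case d = True:
  Clause (¬d) is falsified — contradiction.
Case d = False:
  (¬k) forces k = False.
  Clause (d ∨ k) is falsified — contradiction.
Both cases fail, so the formula is unsatisfiable.

UNSATISFIABLE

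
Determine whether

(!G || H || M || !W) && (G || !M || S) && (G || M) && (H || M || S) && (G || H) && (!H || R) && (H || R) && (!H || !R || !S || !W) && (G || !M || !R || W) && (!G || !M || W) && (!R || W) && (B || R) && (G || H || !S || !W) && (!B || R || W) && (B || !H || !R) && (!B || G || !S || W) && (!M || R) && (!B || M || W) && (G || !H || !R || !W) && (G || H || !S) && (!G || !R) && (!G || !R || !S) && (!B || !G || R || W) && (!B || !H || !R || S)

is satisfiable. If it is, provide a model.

The formula is unsatisfiable.

Case H = True:
  (!H || R) forces R = True.
  (!R || W) forces W = True.
  (!H || !R || !S || !W) forces S = False.
  (B || !H || !R) forces B = True.
  Clause (!B || !H || !R || S) is falsified — contradiction.
Case H = False:
  (G || H) forces G = True.
  (H || R) forces R = True.
  Clause (!G || !R) is falsified — contradiction.
Both cases fail, so the formula is unsatisfiable.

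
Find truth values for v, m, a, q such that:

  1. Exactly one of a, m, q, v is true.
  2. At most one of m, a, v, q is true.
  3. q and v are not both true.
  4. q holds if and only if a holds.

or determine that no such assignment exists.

v = True, m = False, a = False, q = False

  (1) {a, m, q, v}: 1 true — exactly one ✓
  (2) {m, a, v, q}: 1 true — at most one ✓
  (3) q=F, v=T — not both ✓
  (4) q=F, a=F — same ✓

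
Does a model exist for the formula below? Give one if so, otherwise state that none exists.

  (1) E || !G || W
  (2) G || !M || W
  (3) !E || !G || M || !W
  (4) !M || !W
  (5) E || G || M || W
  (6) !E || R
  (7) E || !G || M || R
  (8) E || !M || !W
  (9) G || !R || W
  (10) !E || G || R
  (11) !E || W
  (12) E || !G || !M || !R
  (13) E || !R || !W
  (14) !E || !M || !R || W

Try W = False:
  (!E || W) forces E = False.
  (E || !G || W) forces G = False.
  (G || !M || W) forces M = False.
  clause (E || G || M || W) is falsified — backtrack.
So W = True.
  then (!M || !W) forces M = False.
Set E = False.
  then (E || !R || !W) forces R = False.
  then (E || !G || M || R) forces G = False.
All clauses satisfied.

W = True, E = False, M = False, R = False, G = False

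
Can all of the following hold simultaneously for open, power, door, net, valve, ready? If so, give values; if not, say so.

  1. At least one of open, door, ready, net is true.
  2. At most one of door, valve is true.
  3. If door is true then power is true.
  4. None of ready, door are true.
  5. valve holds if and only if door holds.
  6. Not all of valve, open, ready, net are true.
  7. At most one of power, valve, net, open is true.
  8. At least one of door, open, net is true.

open = False; power = False; door = False; net = True; valve = False; ready = False

  (1) {open, door, ready, net}: 1 true — at least one ✓
  (2) {door, valve}: 0 true — at most one ✓
  (3) door=F ⇒ power: vacuous ✓
  (4) {ready, door}: 0 true — none ✓
  (5) valve=F, door=F — same ✓
  (6) {valve, open, ready, net}: 1/4 true — not all ✓
  (7) {power, valve, net, open}: 1 true — at most one ✓
  (8) {door, open, net}: 1 true — at least one ✓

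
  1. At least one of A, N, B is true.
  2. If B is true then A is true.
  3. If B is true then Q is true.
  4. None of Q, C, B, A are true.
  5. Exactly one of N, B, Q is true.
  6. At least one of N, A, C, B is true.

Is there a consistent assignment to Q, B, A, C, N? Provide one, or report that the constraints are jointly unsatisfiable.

Q: False, B: False, A: False, C: False, N: True

  (1) {A, N, B}: 1 true — at least one ✓
  (2) B=F ⇒ A: vacuous ✓
  (3) B=F ⇒ Q: vacuous ✓
  (4) {Q, C, B, A}: 0 true — none ✓
  (5) {N, B, Q}: 1 true — exactly one ✓
  (6) {N, A, C, B}: 1 true — at least one ✓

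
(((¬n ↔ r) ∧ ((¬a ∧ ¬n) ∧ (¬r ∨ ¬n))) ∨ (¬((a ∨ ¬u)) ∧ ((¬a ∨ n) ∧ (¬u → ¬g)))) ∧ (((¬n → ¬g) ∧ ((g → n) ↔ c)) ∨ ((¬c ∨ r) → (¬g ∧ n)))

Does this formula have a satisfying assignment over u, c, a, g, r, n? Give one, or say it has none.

u = True; c = True; a = False; g = True; r = False; n = False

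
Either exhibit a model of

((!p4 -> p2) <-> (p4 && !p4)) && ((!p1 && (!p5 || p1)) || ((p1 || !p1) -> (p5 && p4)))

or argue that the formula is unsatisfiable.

p1 = False, p2 = False, p4 = False, p5 = False

  (!p4 -> p2) <-> (p4 && !p4) = True
    !p4 -> p2 = False
      !p4 = True
    p4 && !p4 = False
      !p4 = True
  (!p1 && (!p5 || p1)) || ((p1 || !p1) -> (p5 && p4)) = True
    !p1 && (!p5 || p1) = True
      !p1 = True
      !p5 || p1 = True
        !p5 = True
    (p1 || !p1) -> (p5 && p4) = False
      p1 || !p1 = True
        !p1 = True
      p5 && p4 = False
Both conjuncts True, so the formula holds.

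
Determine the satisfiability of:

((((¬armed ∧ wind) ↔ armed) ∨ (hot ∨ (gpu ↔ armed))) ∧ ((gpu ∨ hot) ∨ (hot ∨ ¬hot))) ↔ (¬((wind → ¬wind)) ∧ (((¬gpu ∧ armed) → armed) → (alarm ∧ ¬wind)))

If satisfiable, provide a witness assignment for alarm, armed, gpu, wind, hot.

alarm = True; armed = True; gpu = False; wind = False; hot = False

  ((((¬armed ∧ wind) ↔ armed) ∨ (hot ∨ (gpu ↔ armed))) ∧ ((gpu ∨ hot) ∨ (hot ∨ ¬hot))) ↔ (¬((wind → ¬wind)) ∧ (((¬gpu ∧ armed) → armed) → (alarm ∧ ¬wind))) = True
    (((¬armed ∧ wind) ↔ armed) ∨ (hot ∨ (gpu ↔ armed))) ∧ ((gpu ∨ hot) ∨ (hot ∨ ¬hot)) = False
      ((¬armed ∧ wind) ↔ armed) ∨ (hot ∨ (gpu ↔ armed)) = False
        (¬armed ∧ wind) ↔ armed = False
          ¬armed ∧ wind = False
            ¬armed = False
        hot ∨ (gpu ↔ armed) = False
          gpu ↔ armed = False
      (gpu ∨ hot) ∨ (hot ∨ ¬hot) = True
        gpu ∨ hot = False
        hot ∨ ¬hot = True
          ¬hot = True
    ¬((wind → ¬wind)) ∧ (((¬gpu ∧ armed) → armed) → (alarm ∧ ¬wind)) = False
      ¬((wind → ¬wind)) = False
        wind → ¬wind = True
          ¬wind = True
      ((¬gpu ∧ armed) → armed) → (alarm ∧ ¬wind) = True
        (¬gpu ∧ armed) → armed = True
          ¬gpu ∧ armed = True
            ¬gpu = True
        alarm ∧ ¬wind = True
          ¬wind = True
The formula evaluates to True.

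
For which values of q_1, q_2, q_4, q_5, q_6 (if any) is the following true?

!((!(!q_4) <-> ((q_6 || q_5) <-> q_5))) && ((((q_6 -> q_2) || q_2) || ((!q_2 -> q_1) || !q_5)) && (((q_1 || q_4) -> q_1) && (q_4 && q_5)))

Case q_5 = True: the formula simplifies to !(!(!q_4)) && ((((q_6 -> q_2) || q_2) || (!q_2 -> q_1)) && (((q_1 || q_4) -> q_1) && q_4)).
  q_4 = True: the conjunct !(!(!q_4)) becomes !(!False) = False.
  q_4 = False: the conjunct q_4 is False.
Case q_5 = False: the conjunct q_5 is False.
Both cases fail — unsatisfiable.

No satisfying assignment exists.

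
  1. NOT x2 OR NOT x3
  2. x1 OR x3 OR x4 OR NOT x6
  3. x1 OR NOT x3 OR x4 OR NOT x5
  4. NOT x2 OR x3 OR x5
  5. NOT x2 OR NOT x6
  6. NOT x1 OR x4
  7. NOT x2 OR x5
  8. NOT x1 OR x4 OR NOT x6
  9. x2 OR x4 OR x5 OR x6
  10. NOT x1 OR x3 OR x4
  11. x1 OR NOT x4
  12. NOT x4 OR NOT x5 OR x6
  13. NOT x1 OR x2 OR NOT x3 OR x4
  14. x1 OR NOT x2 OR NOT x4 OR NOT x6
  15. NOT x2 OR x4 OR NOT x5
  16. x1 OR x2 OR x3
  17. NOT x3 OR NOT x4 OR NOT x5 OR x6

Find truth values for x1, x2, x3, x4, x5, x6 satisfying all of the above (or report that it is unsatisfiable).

x1 = True; x2 = False; x3 = False; x4 = True; x5 = False; x6 = False

Set x1 = True.
  then (NOT x1 OR x4) forces x4 = True.
Try x2 = True:
  (NOT x2 OR NOT x3) forces x3 = False.
  (NOT x2 OR x3 OR x5) forces x5 = True.
  (NOT x2 OR NOT x6) forces x6 = False.
  clause (NOT x4 OR NOT x5 OR x6) is falsified — backtrack.
So x2 = False.
Set x3 = False.
Set x5 = False.
Set x6 = False.
All clauses satisfied.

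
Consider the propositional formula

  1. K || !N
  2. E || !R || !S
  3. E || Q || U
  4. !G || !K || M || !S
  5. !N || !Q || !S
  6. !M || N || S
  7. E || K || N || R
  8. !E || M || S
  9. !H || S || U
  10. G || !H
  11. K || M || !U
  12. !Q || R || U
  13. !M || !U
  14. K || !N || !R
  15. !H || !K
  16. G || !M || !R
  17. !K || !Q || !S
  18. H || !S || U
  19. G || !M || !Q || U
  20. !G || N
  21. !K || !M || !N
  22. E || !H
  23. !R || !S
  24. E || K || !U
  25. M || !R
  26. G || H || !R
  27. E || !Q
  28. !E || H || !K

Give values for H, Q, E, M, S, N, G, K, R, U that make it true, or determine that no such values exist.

Set H = False.
Set Q = False.
Set E = False.
  then (E || Q || U) forces U = True.
  then (!M || !U) forces M = False.
  then (E || K || !U) forces K = True.
  then (M || !R) forces R = False.
Set S = True.
  then (!G || !K || M || !S) forces G = False.
Set N = True.
All clauses satisfied.

H = False; Q = False; E = False; M = False; S = True; N = True; G = False; K = True; R = False; U = True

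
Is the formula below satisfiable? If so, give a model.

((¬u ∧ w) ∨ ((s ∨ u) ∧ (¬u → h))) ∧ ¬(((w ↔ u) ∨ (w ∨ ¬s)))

h = False; w = False; s = True; u = True

  (¬u ∧ w) ∨ ((s ∨ u) ∧ (¬u → h)) = True
    ¬u ∧ w = False
      ¬u = False
    (s ∨ u) ∧ (¬u → h) = True
      s ∨ u = True
      ¬u → h = True
        ¬u = False
  ¬(((w ↔ u) ∨ (w ∨ ¬s))) = True
    (w ↔ u) ∨ (w ∨ ¬s) = False
      w ↔ u = False
      w ∨ ¬s = False
        ¬s = False
Both conjuncts True, so the formula holds.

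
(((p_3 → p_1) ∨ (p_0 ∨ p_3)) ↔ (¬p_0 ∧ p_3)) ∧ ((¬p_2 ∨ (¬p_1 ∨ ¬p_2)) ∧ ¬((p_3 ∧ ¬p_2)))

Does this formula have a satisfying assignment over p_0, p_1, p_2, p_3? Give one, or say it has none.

p_0 = False, p_1 = False, p_2 = True, p_3 = True

  ((p_3 → p_1) ∨ (p_0 ∨ p_3)) ↔ (¬p_0 ∧ p_3) = True
    (p_3 → p_1) ∨ (p_0 ∨ p_3) = True
      p_3 → p_1 = False
      p_0 ∨ p_3 = True
    ¬p_0 ∧ p_3 = True
      ¬p_0 = True
  (¬p_2 ∨ (¬p_1 ∨ ¬p_2)) ∧ ¬((p_3 ∧ ¬p_2)) = True
    ¬p_2 ∨ (¬p_1 ∨ ¬p_2) = True
      ¬p_2 = False
      ¬p_1 ∨ ¬p_2 = True
        ¬p_1 = True
        ¬p_2 = False
    ¬((p_3 ∧ ¬p_2)) = True
      p_3 ∧ ¬p_2 = False
        ¬p_2 = False
Both conjuncts True, so the formula holds.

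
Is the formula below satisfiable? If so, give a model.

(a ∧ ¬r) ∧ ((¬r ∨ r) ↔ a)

r: False; a: True

  a ∧ ¬r = True
    ¬r = True
  (¬r ∨ r) ↔ a = True
    ¬r ∨ r = True
      ¬r = True
Both conjuncts True, so the formula holds.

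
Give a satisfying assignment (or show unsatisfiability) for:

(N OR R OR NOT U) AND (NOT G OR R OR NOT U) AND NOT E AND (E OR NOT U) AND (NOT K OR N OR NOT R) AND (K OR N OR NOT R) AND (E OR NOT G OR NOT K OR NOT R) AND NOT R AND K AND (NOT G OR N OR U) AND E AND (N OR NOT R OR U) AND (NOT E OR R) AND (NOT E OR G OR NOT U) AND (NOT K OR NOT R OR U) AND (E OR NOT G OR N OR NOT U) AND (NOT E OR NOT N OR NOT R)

Case E = True:
  Clause (NOT E) is falsified — contradiction.
Case E = False:
  Clause (E) is falsified — contradiction.
Both cases fail, so the formula is unsatisfiable.

No satisfying assignment exists.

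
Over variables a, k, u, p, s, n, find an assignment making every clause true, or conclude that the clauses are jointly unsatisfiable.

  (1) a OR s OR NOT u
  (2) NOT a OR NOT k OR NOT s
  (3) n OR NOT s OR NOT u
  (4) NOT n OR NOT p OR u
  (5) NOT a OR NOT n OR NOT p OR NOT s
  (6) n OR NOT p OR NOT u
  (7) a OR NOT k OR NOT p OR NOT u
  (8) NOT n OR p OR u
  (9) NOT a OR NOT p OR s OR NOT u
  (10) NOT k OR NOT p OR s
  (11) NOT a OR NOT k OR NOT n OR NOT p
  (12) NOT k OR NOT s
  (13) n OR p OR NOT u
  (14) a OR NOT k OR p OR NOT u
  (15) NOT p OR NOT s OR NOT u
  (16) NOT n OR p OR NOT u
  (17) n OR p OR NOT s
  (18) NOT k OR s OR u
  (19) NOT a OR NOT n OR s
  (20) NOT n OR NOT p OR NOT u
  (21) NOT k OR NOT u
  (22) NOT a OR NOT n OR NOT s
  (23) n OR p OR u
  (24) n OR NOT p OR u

Case n = True:
  If p = True:
    (NOT n OR NOT p OR u) forces u = True.
    clause (NOT n OR NOT p OR NOT u) is falsified.
  If p = False:
    (NOT n OR p OR u) forces u = True.
    clause (NOT n OR p OR NOT u) is falsified.
  Every sub-case reaches a contradiction.
Case n = False:
  If u = True:
    (n OR NOT s OR NOT u) forces s = False.
    (a OR s OR NOT u) forces a = True.
    (n OR NOT p OR NOT u) forces p = False.
    clause (n OR p OR NOT u) is falsified.
  If u = False:
    (n OR p OR u) forces p = True.
    clause (n OR NOT p OR u) is falsified.
  Every sub-case reaches a contradiction.
Both cases fail, so the formula is unsatisfiable.

No satisfying assignment exists.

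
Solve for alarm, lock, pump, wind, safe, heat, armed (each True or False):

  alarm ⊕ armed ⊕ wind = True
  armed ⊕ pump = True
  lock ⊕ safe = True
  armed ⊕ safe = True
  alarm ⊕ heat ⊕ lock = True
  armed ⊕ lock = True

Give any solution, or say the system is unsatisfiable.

Adding constraints 3, 4, 6 mod 2: every variable appears an even number of times on the left, so the left side is 0.
But the right sides sum to 1 (mod 2). 0 ≠ 1 — the system is inconsistent.

Unsatisfiable — no assignment works.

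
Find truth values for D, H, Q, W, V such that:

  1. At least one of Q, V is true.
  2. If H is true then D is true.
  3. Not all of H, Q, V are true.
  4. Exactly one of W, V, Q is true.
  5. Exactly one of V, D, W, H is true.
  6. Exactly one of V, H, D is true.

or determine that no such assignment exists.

D: True, H: False, Q: True, W: False, V: False

  (1) {Q, V}: 1 true — at least one ✓
  (2) H=F ⇒ D: vacuous ✓
  (3) {H, Q, V}: 1/3 true — not all ✓
  (4) {W, V, Q}: 1 true — exactly one ✓
  (5) {V, D, W, H}: 1 true — exactly one ✓
  (6) {V, H, D}: 1 true — exactly one ✓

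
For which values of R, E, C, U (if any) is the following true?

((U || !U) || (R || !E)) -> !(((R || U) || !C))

R = False; E = True; C = True; U = False

  ((U || !U) || (R || !E)) -> !(((R || U) || !C)) = True
    (U || !U) || (R || !E) = True
      U || !U = True
        !U = True
      R || !E = False
        !E = False
    !(((R || U) || !C)) = True
      (R || U) || !C = False
        R || U = False
        !C = False
The formula evaluates to True.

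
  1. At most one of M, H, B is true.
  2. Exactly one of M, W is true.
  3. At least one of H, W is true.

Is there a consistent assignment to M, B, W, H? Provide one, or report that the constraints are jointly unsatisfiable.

M = False; B = False; W = True; H = False

  (1) {M, H, B}: 0 true — at most one ✓
  (2) {M, W}: 1 true — exactly one ✓
  (3) {H, W}: 1 true — at least one ✓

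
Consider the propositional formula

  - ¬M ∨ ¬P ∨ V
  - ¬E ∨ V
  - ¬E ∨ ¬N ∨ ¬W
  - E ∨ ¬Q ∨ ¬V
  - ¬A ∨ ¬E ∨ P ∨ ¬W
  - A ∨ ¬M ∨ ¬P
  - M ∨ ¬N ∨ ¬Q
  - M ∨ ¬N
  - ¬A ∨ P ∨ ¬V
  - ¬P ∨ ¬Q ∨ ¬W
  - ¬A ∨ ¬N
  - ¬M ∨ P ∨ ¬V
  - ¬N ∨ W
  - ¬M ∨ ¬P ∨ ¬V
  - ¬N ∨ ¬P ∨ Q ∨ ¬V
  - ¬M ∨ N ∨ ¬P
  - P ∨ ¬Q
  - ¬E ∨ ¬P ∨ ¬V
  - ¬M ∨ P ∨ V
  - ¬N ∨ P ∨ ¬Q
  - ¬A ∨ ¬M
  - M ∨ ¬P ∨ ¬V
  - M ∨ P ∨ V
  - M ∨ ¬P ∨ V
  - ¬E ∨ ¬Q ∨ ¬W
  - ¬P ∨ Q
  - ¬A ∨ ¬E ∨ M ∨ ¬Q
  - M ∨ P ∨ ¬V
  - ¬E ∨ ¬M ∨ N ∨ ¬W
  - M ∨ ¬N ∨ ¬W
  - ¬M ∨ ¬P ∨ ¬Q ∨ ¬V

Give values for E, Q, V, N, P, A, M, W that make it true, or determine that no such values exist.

Unsatisfiable

Case M = True:
  (¬A ∨ ¬M) forces A = False.
  (A ∨ ¬M ∨ ¬P) forces P = False.
  (¬M ∨ P ∨ ¬V) forces V = False.
  Clause (¬M ∨ P ∨ V) is falsified — contradiction.
Case M = False:
  (M ∨ ¬N) forces N = False.
  If P = True:
    (M ∨ ¬P ∨ ¬V) forces V = False.
    clause (M ∨ ¬P ∨ V) is falsified.
  If P = False:
    (P ∨ ¬Q) forces Q = False.
    (M ∨ P ∨ V) forces V = True.
    clause (M ∨ P ∨ ¬V) is falsified.
  Every sub-case reaches a contradiction.
Both cases fail, so the formula is unsatisfiable.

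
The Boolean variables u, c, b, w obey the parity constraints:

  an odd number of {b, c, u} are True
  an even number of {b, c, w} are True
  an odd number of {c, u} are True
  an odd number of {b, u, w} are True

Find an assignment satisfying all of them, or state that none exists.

u = False; c = True; b = False; w = True

{b, c, u}: 1 true → odd ✓
{b, c, w}: 2 true → even ✓
{c, u}: 1 true → odd ✓
{b, u, w}: 1 true → odd ✓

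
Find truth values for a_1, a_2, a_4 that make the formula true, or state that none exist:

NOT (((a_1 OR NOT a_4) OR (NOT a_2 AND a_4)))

a_1=F, a_2=T, a_4=T

  NOT (((a_1 OR NOT a_4) OR (NOT a_2 AND a_4))) = True
    (a_1 OR NOT a_4) OR (NOT a_2 AND a_4) = False
      a_1 OR NOT a_4 = False
        NOT a_4 = False
      NOT a_2 AND a_4 = False
        NOT a_2 = False
The formula evaluates to True.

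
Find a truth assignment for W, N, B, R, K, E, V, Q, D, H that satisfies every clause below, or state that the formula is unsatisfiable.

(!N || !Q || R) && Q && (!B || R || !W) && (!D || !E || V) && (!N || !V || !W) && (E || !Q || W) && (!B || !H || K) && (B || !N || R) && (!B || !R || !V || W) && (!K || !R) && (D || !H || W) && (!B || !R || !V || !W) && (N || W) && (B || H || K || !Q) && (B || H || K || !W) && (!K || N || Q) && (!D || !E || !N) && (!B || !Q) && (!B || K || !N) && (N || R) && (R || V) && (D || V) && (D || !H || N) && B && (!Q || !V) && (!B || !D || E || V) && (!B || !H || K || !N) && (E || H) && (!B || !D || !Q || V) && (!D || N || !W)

No satisfying assignment exists.

Case B = True:
  (Q) forces Q = True.
  Clause (!B || !Q) is falsified — contradiction.
Case B = False:
  Clause (B) is falsified — contradiction.
Both cases fail, so the formula is unsatisfiable.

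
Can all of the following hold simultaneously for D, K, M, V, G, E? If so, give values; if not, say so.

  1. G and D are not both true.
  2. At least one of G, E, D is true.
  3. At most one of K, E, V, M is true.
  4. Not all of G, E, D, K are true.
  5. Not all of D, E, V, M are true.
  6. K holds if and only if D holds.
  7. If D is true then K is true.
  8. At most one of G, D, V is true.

D = False, K = False, M = False, V = False, G = True, E = False

  (1) G=T, D=F — not both ✓
  (2) {G, E, D}: 1 true — at least one ✓
  (3) {K, E, V, M}: 0 true — at most one ✓
  (4) {G, E, D, K}: 1/4 true — not all ✓
  (5) {D, E, V, M}: 0/4 true — not all ✓
  (6) K=F, D=F — same ✓
  (7) D=F ⇒ K: vacuous ✓
  (8) {G, D, V}: 1 true — at most one ✓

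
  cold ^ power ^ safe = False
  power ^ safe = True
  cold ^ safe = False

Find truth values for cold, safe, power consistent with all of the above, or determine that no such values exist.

cold=T; safe=T; power=F

cold ^ power ^ safe = T ^ F ^ T = False ✓
power ^ safe = F ^ T = True ✓
cold ^ safe = T ^ T = False ✓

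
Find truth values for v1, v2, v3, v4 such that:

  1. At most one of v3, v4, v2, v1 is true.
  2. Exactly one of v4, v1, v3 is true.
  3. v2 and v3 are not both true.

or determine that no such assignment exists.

v1 = False; v2 = False; v3 = False; v4 = True

  (1) {v3, v4, v2, v1}: 1 true — at most one ✓
  (2) {v4, v1, v3}: 1 true — exactly one ✓
  (3) v2=F, v3=F — not both ✓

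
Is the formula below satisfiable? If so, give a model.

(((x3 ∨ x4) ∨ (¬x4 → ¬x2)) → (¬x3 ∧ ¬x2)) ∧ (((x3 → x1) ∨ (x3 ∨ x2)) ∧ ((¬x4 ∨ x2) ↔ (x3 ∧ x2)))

x1 = True, x2 = False, x3 = False, x4 = True

  ((x3 ∨ x4) ∨ (¬x4 → ¬x2)) → (¬x3 ∧ ¬x2) = True
    (x3 ∨ x4) ∨ (¬x4 → ¬x2) = True
      x3 ∨ x4 = True
      ¬x4 → ¬x2 = True
        ¬x4 = False
        ¬x2 = True
    ¬x3 ∧ ¬x2 = True
      ¬x3 = True
      ¬x2 = True
  ((x3 → x1) ∨ (x3 ∨ x2)) ∧ ((¬x4 ∨ x2) ↔ (x3 ∧ x2)) = True
    (x3 → x1) ∨ (x3 ∨ x2) = True
      x3 → x1 = True
      x3 ∨ x2 = False
    (¬x4 ∨ x2) ↔ (x3 ∧ x2) = True
      ¬x4 ∨ x2 = False
        ¬x4 = False
      x3 ∧ x2 = False
Both conjuncts True, so the formula holds.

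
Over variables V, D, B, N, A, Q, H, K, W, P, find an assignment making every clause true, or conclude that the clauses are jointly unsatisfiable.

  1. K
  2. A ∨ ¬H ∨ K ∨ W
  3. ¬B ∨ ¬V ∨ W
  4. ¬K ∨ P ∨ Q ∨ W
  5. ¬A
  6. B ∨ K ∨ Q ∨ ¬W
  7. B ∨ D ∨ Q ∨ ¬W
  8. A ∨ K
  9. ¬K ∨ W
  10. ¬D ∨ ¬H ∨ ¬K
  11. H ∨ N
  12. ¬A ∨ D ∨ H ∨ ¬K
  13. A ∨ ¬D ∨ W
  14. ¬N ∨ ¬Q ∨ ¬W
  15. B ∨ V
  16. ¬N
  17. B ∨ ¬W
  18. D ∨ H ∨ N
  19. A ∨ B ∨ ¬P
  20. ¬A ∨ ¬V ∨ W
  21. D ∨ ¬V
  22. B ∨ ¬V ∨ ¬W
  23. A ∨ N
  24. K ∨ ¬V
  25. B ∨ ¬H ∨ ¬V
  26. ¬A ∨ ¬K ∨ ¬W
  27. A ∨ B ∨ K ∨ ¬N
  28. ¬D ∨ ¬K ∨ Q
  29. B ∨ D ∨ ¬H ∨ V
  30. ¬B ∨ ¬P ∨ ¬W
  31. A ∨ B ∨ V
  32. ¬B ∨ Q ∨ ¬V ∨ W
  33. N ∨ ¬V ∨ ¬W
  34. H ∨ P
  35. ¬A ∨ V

Case N = True:
  Clause (¬N) is falsified — contradiction.
Case N = False:
  (K) forces K = True.
  (¬A) forces A = False.
  Clause (A ∨ N) is falsified — contradiction.
Both cases fail, so the formula is unsatisfiable.

No satisfying assignment exists.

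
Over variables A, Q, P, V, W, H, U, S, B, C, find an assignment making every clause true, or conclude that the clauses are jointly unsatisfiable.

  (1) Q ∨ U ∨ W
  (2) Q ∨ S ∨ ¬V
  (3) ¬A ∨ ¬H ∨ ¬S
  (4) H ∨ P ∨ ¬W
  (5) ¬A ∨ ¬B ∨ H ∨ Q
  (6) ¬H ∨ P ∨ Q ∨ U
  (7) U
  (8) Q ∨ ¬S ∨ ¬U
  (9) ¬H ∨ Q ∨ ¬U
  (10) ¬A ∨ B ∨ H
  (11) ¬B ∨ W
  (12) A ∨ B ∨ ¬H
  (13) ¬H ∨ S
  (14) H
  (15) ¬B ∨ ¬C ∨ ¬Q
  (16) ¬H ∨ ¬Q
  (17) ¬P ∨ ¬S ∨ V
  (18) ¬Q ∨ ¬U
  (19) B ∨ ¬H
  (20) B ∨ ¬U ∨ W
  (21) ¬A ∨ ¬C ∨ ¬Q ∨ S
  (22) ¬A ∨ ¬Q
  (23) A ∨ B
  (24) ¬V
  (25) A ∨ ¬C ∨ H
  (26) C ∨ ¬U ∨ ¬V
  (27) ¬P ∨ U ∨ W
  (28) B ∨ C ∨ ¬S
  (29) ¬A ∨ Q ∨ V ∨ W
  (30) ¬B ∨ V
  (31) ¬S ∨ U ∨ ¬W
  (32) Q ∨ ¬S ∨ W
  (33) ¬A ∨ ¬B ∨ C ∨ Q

Case H = True:
  (U) forces U = True.
  (¬H ∨ Q ∨ ¬U) forces Q = True.
  Clause (¬H ∨ ¬Q) is falsified — contradiction.
Case H = False:
  Clause (H) is falsified — contradiction.
Both cases fail, so the formula is unsatisfiable.

No satisfying assignment exists.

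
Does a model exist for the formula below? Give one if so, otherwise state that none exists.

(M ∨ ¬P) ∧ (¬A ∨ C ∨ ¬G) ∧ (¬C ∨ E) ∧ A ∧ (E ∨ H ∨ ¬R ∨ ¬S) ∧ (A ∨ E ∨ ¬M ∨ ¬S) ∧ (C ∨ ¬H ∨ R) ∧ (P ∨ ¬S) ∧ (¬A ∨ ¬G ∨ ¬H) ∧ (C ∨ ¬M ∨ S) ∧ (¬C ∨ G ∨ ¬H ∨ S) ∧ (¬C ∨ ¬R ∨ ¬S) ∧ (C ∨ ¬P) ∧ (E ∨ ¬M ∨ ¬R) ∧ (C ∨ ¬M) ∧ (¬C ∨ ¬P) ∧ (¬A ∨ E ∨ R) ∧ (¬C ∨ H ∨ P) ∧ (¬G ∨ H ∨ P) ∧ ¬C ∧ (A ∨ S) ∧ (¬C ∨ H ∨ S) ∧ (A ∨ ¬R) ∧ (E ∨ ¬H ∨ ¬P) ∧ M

Case M = True:
  (A) forces A = True.
  (C ∨ ¬M) forces C = True.
  Clause (¬C) is falsified — contradiction.
Case M = False:
  Clause (M) is falsified — contradiction.
Both cases fail, so the formula is unsatisfiable.

Unsatisfiable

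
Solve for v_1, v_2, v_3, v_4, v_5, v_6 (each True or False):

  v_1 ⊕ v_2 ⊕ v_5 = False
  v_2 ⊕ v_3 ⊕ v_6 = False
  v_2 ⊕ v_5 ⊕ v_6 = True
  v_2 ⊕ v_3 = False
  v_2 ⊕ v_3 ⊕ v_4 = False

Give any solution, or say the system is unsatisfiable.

v_1=T, v_2=F, v_3=F, v_4=F, v_5=T, v_6=F

v_1 ⊕ v_2 ⊕ v_5 = T ⊕ F ⊕ T = False ✓
v_2 ⊕ v_3 ⊕ v_6 = F ⊕ F ⊕ F = False ✓
v_2 ⊕ v_5 ⊕ v_6 = F ⊕ T ⊕ F = True ✓
v_2 ⊕ v_3 = F ⊕ F = False ✓
v_2 ⊕ v_3 ⊕ v_4 = F ⊕ F ⊕ F = False ✓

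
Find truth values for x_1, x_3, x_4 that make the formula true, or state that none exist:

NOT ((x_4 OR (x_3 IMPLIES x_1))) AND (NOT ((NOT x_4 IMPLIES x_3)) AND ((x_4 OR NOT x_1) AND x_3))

Case x_3 = True: the conjunct NOT ((NOT x_4 IMPLIES x_3)) becomes NOT ((NOT x_4 IMPLIES True)) = False.
Case x_3 = False: the conjunct NOT ((x_4 OR (x_3 IMPLIES x_1))) becomes NOT ((x_4 OR True)) = False.
Both cases fail — unsatisfiable.

Unsatisfiable — no assignment works.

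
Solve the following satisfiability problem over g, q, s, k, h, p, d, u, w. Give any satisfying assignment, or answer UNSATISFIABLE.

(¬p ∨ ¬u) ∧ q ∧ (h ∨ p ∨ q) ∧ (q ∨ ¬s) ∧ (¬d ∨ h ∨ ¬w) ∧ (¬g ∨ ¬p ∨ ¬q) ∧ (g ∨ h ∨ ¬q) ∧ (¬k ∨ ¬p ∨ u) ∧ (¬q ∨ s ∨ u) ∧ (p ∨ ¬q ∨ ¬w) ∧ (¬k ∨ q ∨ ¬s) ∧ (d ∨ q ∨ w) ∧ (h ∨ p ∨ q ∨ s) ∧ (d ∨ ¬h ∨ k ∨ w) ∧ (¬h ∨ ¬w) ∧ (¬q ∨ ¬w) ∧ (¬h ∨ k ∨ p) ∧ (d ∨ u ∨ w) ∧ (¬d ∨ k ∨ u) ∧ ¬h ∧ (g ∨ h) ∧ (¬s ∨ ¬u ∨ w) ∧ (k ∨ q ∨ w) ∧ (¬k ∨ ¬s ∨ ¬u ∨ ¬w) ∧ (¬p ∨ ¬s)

g=T; q=T; s=F; k=T; h=F; p=F; d=F; u=T; w=F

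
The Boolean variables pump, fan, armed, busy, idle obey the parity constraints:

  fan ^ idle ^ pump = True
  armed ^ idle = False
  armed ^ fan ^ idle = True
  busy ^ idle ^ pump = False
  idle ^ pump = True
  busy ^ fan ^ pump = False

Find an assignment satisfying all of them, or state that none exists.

Adding constraints 1, 2, 3, 5 mod 2: every variable appears an even number of times on the left, so the left side is 0.
But the right sides sum to 1 (mod 2). 0 ≠ 1 — the system is inconsistent.

Unsatisfiable — no assignment works.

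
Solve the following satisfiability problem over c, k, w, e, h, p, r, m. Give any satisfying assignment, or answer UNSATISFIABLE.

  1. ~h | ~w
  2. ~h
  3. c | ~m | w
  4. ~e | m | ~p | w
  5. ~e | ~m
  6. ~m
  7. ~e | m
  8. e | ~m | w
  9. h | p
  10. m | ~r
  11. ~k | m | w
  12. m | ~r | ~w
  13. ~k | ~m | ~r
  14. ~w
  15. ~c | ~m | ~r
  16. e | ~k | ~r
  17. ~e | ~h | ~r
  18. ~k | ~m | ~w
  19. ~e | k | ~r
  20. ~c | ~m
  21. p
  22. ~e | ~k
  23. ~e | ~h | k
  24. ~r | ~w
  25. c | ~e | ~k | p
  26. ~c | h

c: False, k: False, w: False, e: False, h: False, p: True, r: False, m: False

Unit clause (~h) forces h = False.
Unit clause (~m) forces m = False.
In (~e | m) only ~e is left, so e = False.
In (h | p) only p is left, so p = True.
In (m | ~r) only ~r is left, so r = False.
Unit clause (~w) forces w = False.
In (~c | h) only ~c is left, so c = False.
In (~k | m | w) only ~k is left, so k = False.
All clauses satisfied.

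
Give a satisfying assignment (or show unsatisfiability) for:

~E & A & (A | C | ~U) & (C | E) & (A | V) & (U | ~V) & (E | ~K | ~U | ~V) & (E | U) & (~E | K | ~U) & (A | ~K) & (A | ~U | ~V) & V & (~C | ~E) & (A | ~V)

A = True, V = True, C = True, K = False, E = False, U = True

Unit clause (~E) forces E = False.
Unit clause (A) forces A = True.
In (C | E) only C is left, so C = True.
In (E | U) only U is left, so U = True.
Unit clause (V) forces V = True.
In (E | ~K | ~U | ~V) only ~K is left, so K = False.
All clauses satisfied.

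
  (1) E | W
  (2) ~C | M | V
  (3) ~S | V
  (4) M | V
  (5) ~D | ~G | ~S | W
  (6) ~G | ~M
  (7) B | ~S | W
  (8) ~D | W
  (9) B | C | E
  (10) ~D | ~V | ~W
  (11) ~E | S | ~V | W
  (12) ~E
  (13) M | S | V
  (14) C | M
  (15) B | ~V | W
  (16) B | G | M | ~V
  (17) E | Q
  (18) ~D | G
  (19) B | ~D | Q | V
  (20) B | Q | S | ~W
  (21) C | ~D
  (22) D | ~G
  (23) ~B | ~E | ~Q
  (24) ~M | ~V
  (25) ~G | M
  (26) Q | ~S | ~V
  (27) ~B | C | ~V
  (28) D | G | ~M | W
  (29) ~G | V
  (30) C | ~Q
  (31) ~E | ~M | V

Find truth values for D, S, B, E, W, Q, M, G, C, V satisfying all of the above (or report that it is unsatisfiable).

Unit clause (~E) forces E = False.
In (E | Q) only Q is left, so Q = True.
In (C | ~Q) only C is left, so C = True.
In (E | W) only W is left, so W = True.
Try D = True:
  (~D | ~V | ~W) forces V = False.
  (~C | M | V) forces M = True.
  (~S | V) forces S = False.
  (~G | ~M) forces G = False.
  clause (~D | G) is falsified — backtrack.
So D = False.
  then (D | ~G) forces G = False.
Set S = False.
Set B = True.
Set M = False.
  then (~C | M | V) forces V = True.
All clauses satisfied.

D=F; S=F; B=T; E=F; W=T; Q=T; M=F; G=F; C=T; V=T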